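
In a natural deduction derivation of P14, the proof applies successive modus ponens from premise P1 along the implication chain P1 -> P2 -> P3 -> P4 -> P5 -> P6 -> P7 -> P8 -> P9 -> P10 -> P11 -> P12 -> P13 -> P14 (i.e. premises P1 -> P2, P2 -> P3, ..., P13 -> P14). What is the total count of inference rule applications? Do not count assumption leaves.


We have a chain: P1 -> P2 -> P3 -> P4 -> P5 -> P6 -> P7 -> P8 -> P9 -> P10 -> P11 -> P12 -> P13 -> P14.
Each modus ponens application produces the next variable.
The chain has 14 propositions, so 14-1 = 13 modus ponens steps.
Total inference nodes = 13

13


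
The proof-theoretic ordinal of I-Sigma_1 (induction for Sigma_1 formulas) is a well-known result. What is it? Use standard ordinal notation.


The proof-theoretic ordinal of I-Sigma_1 (induction for Sigma_1 formulas) is a standard result in ordinal analysis.
This ordinal is the supremum of order types of primitive recursive well-orderings
that the theory can prove to be well-ordered.
For I-Sigma_1 (induction for Sigma_1 formulas), the proof-theoretic ordinal is omega^omega.

omega^omega


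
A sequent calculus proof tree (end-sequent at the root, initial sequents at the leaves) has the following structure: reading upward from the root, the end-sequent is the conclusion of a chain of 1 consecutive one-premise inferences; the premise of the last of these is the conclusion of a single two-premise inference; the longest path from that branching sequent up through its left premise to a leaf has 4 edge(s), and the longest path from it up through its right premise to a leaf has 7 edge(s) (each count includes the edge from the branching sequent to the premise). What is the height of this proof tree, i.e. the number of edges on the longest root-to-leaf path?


Longest path through the left premise: 4 edges (measured from the branching sequent)
Longest path through the right premise: 7 edges
Height of the subtree rooted at the branching sequent: max(4, 7) = 7
The branching sequent sits 1 edges above the root (the chain of one-premise inferences), so height = 7 + 1 = 8

8


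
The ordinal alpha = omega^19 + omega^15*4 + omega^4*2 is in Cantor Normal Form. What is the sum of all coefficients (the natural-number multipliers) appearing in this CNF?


CNF: omega^19 + omega^15*4 + omega^4*2
Coefficients: 1 + 4 + 2 = 7

7


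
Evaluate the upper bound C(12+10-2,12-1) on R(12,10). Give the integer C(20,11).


R(12,10) <= C(12+10-2, 12-1) = C(20, 11)
C(20, 11) = 20! / (11! * 9!)
= 167960

167960


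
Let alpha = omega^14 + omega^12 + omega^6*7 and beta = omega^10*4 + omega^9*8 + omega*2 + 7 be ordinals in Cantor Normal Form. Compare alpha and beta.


Compare term by term from highest exponent:
alpha = omega^14 + omega^12 + omega^6*7
beta = omega^10*4 + omega^9*8 + omega*2 + 7
Term 1: alpha has omega^14*1, beta has omega^10*4
Term 2: alpha has omega^12*1, beta has omega^9*8
Term 3: alpha has omega^6*7, beta has omega^1*2
Term 4: alpha has omega^0*0, beta has omega^0*7
Result: alpha > beta

alpha > beta


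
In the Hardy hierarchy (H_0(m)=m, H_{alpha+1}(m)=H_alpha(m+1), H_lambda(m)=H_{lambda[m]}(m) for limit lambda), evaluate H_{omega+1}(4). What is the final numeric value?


H_{omega+1}(4):
Unwind the 1 successor steps: H_{omega+1}(4) = H_omega(4+1) = H_omega(5).
H_omega(m) = H_m(m) = m + m = 2m.
Result = 2 * 5 = 10

10


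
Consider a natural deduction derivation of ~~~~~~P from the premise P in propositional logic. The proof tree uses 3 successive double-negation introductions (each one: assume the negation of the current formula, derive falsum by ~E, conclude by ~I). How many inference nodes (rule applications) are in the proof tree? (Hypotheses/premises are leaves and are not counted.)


Each double-negation introduction (from C infer ~~C) uses 2 inference nodes: one ~E (C and ~C give falsum) and one ~I (discharge ~C).
3 double negations = 3 * 2 = 6 inference nodes.

6


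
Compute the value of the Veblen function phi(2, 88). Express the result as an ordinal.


phi(2, 88):
phi(2, beta) = zeta_beta (the beta-th zeta number, fixed point of epsilon).
phi(2, 88) = zeta_88

zeta_88


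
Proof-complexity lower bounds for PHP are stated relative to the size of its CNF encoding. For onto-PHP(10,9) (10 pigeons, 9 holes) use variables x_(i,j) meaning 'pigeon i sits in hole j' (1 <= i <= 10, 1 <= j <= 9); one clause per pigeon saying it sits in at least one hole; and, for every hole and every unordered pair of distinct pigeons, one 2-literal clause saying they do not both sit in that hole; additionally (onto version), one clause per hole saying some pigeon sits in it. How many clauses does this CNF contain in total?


onto-PHP(10,9): 10 pigeons, 9 holes, 10*9 = 90 variables.
- pigeon clauses: one per pigeon -> 10 clauses
- hole clauses: 9 holes * C(10,2) = 9 * 45 -> 405 clauses
- onto clauses: one per hole -> 9 clauses
Total clauses = 10 + 405 + 9 = 424

424


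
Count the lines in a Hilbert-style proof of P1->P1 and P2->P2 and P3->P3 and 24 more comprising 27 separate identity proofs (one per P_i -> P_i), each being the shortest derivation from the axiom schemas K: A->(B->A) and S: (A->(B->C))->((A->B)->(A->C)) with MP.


The shortest proof of A->A from K and S in the Hilbert calculus has exactly 5 lines:
(1) K instance A->((A->A)->A), (2) S instance, (3) MP on 1,2, (4) K instance A->(A->A), (5) MP on 3,4.
For 27 independent identities: 27 * 5 = 135 lines total.

135


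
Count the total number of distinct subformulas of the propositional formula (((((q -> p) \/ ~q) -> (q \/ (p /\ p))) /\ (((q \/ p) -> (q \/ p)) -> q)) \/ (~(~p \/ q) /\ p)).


Formula: (((((q -> p) \/ ~q) -> (q \/ (p /\ p))) /\ (((q \/ p) -> (q \/ p)) -> q)) \/ (~(~p \/ q) /\ p))
Subformulas found:
  1. q
  2. p
  3. ~p
  4. ~q
  5. (q \/ p)
  6. (q -> p)
  7. (p /\ p)
  8. (~p \/ q)
  9. ~(~p \/ q)
  10. (q \/ (p /\ p))
  11. ((q -> p) \/ ~q)
  12. (~(~p \/ q) /\ p)
  13. ((q \/ p) -> (q \/ p))
  14. (((q \/ p) -> (q \/ p)) -> q)
  15. (((q -> p) \/ ~q) -> (q \/ (p /\ p)))
  16. ((((q -> p) \/ ~q) -> (q \/ (p /\ p))) /\ (((q \/ p) -> (q \/ p)) -> q))
  17. (((((q -> p) \/ ~q) -> (q \/ (p /\ p))) /\ (((q \/ p) -> (q \/ p)) -> q)) \/ (~(~p \/ q) /\ p))
Total distinct subformulas = 17

17


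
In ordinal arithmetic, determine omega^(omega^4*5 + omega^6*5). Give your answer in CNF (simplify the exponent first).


omega^(omega^4*5 + omega^6*5):
In ordinal addition a term is absorbed by a following term of strictly larger exponent: 4 < 6, so omega^4*5 + omega^6*5 = omega^6*5.
omega raised to a CNF ordinal is a single CNF term: Result = omega^(omega^6*5)

omega^(omega^6*5)


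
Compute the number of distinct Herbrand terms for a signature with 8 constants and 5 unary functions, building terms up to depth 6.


Herbrand terms by depth:
Depth 0: 8 constants
Depth 1: 40 new terms (running total: 48)
Depth 2: 200 new terms (running total: 248)
Depth 3: 1000 new terms (running total: 1248)
Depth 4: 5000 new terms (running total: 6248)
Depth 5: 25000 new terms (running total: 31248)
Depth 6: 125000 new terms (running total: 156248)
Total distinct ground terms = 156248

156248


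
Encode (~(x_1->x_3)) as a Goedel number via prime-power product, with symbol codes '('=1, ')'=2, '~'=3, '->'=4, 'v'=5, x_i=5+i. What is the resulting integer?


Formula: (~(x_1->x_3))
Symbol codes: [1, 3, 1, 6, 4, 8, 2, 2]
Primes: [2, 3, 5, 7, 11, 13, 17, 19]
p_1^1 = 2^1 = 2
p_2^3 = 3^3 = 27
p_3^1 = 5^1 = 5
p_4^6 = 7^6 = 117649
p_5^4 = 11^4 = 14641
p_6^8 = 13^8 = 815730721
p_7^2 = 17^2 = 289
p_8^2 = 19^2 = 361
Product = 39579892288315140099207870

39579892288315140099207870


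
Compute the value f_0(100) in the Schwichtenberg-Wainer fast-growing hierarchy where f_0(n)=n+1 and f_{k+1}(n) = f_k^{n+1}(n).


f_0(100) = 100 + 1 = 101

101


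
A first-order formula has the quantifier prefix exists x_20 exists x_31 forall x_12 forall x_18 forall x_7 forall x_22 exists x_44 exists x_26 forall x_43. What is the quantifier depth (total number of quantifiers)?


Quantifier prefix has 9 quantifier symbols.
Quantifier depth = 9

9


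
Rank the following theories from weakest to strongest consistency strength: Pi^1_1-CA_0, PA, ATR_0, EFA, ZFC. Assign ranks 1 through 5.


Ordering by consistency strength:
1. EFA
2. PA
3. ATR_0
4. Pi^1_1-CA_0
5. ZFC


Pi^1_1-CA_0=4, PA=2, ATR_0=3, EFA=1, ZFC=5


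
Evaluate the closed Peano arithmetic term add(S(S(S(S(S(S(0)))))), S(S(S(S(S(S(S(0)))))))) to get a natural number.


add(S^6(0), S^7(0)):
S^6(0) = 6
S^7(0) = 7
6 + 7 = 13

13


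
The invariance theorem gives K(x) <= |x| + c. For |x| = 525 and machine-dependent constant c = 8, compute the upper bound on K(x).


K(x) <= |x| + c = 525 + 8 = 533

533


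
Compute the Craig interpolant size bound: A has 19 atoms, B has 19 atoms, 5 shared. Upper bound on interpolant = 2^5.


Shared atoms = 5
Craig interpolant size bound = 2^5
= 32

32


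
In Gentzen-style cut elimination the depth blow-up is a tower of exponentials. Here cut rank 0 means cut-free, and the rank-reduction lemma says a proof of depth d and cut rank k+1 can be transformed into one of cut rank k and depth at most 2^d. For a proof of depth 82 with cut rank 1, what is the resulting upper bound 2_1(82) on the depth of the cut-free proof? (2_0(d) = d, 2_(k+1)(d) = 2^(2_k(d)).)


Each rank reduction sends depth d to at most 2^d; cut rank r needs r reductions.
2_0(82) = 82
2_1(82) = 2^82 = 4835703278458516698824704
Cut-free depth bound = 4835703278458516698824704

4835703278458516698824704


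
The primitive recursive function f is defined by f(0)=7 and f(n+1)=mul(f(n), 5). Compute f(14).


f(0) = 7
f(1) = mul(f(0), 5) = mul(7, 5) = 35
f(2) = mul(f(1), 5) = mul(35, 5) = 175
f(3) = mul(f(2), 5) = mul(175, 5) = 875
f(4) = mul(f(3), 5) = mul(875, 5) = 4375
f(5) = mul(f(4), 5) = mul(4375, 5) = 21875
f(6) = mul(f(5), 5) = mul(21875, 5) = 109375
f(7) = mul(f(6), 5) = mul(109375, 5) = 546875
f(8) = mul(f(7), 5) = mul(546875, 5) = 2734375
f(9) = mul(f(8), 5) = mul(2734375, 5) = 13671875
f(10) = mul(f(9), 5) = mul(13671875, 5) = 68359375
f(11) = mul(f(10), 5) = mul(68359375, 5) = 341796875
f(12) = mul(f(11), 5) = mul(341796875, 5) = 1708984375
f(13) = mul(f(12), 5) = mul(1708984375, 5) = 8544921875
f(14) = mul(f(13), 5) = mul(8544921875, 5) = 42724609375


42724609375


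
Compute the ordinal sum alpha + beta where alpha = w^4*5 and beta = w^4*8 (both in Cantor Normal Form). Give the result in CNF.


Ordinal addition w^4*5 + w^4*8:
Both terms have the same exponent 4.
w^e*c + w^e*d = w^e*(c+d).
Result = w^4*(5+8) = w^4*13

w^4*13


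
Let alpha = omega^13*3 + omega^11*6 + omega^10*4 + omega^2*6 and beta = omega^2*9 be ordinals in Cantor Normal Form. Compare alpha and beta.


Compare term by term from highest exponent:
alpha = omega^13*3 + omega^11*6 + omega^10*4 + omega^2*6
beta = omega^2*9
Term 1: alpha has omega^13*3, beta has omega^2*9
Term 2: alpha has omega^11*6, beta has omega^0*0
Term 3: alpha has omega^10*4, beta has omega^0*0
Term 4: alpha has omega^2*6, beta has omega^0*0
Result: alpha > beta

alpha > beta


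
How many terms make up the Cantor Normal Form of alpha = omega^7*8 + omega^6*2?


CNF: omega^7*8 + omega^6*2
Count the summands separated by '+':
  term 1: omega^7*8
  term 2: omega^6*2
Total terms = 2

2


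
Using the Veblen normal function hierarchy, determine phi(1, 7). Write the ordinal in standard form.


phi(1, 7):
phi(1, beta) = epsilon_beta (the beta-th epsilon number).
phi(1, 7) = epsilon_7

epsilon_7


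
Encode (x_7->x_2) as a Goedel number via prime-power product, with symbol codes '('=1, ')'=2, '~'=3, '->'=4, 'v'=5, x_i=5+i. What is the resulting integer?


Formula: (x_7->x_2)
Symbol codes: [1, 12, 4, 7, 2]
Primes: [2, 3, 5, 7, 11]
p_1^1 = 2^1 = 2
p_2^12 = 3^12 = 531441
p_3^4 = 5^4 = 625
p_4^7 = 7^7 = 823543
p_5^2 = 11^2 = 121
Product = 66196757963778750

66196757963778750


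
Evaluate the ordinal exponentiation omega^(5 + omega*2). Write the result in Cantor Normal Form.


omega^(5 + omega*2):
In ordinal addition a term is absorbed by a following term of strictly larger exponent: 0 < 1, so 5 + omega*2 = omega*2.
omega raised to a CNF ordinal is a single CNF term: Result = omega^(omega*2)

omega^(omega*2)


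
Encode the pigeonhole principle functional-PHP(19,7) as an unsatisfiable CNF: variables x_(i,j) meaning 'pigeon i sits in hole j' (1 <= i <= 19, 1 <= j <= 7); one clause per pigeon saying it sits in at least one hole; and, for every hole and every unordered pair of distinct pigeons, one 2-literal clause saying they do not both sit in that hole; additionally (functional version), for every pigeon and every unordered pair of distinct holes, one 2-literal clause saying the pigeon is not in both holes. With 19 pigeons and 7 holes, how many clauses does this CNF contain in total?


functional-PHP(19,7): 19 pigeons, 7 holes, 19*7 = 133 variables.
- pigeon clauses: one per pigeon -> 19 clauses
- hole clauses: 7 holes * C(19,2) = 7 * 171 -> 1197 clauses
- functional clauses: 19 pigeons * C(7,2) = 19 * 21 -> 399 clauses
Total clauses = 19 + 1197 + 399 = 1615

1615


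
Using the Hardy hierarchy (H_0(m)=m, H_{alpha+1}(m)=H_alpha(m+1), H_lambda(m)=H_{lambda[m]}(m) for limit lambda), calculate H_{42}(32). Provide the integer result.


H_42(32):
For finite ordinals k, H_k(n) = n + k (each successor step adds 1).
H_42(32) = 32 + 42 = 74

74


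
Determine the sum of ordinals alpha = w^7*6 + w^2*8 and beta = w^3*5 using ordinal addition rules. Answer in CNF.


Ordinal addition (w^7*6 + w^2*8) + w^3*5:
alpha's leading term has exponent 7 > beta's exponent 3, so it survives.
alpha's tail term has exponent 2 < beta's exponent 3, so it is absorbed by beta.
In ordinal addition, any term followed by a strictly larger-exponent term is absorbed.
Result = w^7*6 + w^3*5

w^7*6 + w^3*5


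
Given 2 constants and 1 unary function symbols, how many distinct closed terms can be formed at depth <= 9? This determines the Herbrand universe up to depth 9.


Herbrand terms by depth:
Depth 0: 2 constants
Depth 1: 2 new terms (running total: 4)
Depth 2: 2 new terms (running total: 6)
Depth 3: 2 new terms (running total: 8)
Depth 4: 2 new terms (running total: 10)
Depth 5: 2 new terms (running total: 12)
Depth 6: 2 new terms (running total: 14)
Depth 7: 2 new terms (running total: 16)
Depth 8: 2 new terms (running total: 18)
Depth 9: 2 new terms (running total: 20)
Total distinct ground terms = 20

20


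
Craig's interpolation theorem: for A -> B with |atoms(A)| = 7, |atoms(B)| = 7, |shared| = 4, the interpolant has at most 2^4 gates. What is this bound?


Shared atoms = 4
Craig interpolant size bound = 2^4
= 16

16


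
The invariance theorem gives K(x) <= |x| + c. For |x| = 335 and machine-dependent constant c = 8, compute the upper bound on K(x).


K(x) <= |x| + c = 335 + 8 = 343

343


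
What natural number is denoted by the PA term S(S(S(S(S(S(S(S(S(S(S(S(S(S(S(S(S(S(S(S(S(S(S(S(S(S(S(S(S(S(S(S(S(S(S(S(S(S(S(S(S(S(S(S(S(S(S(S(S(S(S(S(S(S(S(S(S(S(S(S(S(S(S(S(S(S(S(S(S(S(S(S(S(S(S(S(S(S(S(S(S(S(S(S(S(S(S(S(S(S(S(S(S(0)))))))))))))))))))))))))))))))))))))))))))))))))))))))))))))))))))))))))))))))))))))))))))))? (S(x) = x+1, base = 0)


Counting successors applied to 0:
93 applications of S to 0 = 93

93


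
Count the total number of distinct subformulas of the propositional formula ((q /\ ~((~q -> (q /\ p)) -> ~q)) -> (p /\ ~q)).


Formula: ((q /\ ~((~q -> (q /\ p)) -> ~q)) -> (p /\ ~q))
Subformulas found:
  1. q
  2. p
  3. ~q
  4. (q /\ p)
  5. (p /\ ~q)
  6. (~q -> (q /\ p))
  7. ((~q -> (q /\ p)) -> ~q)
  8. ~((~q -> (q /\ p)) -> ~q)
  9. (q /\ ~((~q -> (q /\ p)) -> ~q))
  10. ((q /\ ~((~q -> (q /\ p)) -> ~q)) -> (p /\ ~q))
Total distinct subformulas = 10

10


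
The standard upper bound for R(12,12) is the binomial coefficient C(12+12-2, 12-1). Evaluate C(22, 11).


R(12,12) <= C(12+12-2, 12-1) = C(22, 11)
C(22, 11) = 22! / (11! * 11!)
= 705432

705432


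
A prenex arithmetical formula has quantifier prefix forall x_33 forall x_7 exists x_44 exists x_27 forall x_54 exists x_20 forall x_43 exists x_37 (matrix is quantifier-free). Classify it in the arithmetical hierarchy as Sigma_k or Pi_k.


Leading quantifier is forall, so the class is Pi.
Number of quantifier blocks = alternations + 1 = 5 + 1 = 6.
Classification: Pi_6

Pi_6


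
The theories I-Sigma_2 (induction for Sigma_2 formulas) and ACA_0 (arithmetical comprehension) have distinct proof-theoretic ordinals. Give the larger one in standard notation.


Proof-theoretic ordinal of I-Sigma_2 (induction for Sigma_2 formulas): omega^(omega^omega)
Proof-theoretic ordinal of ACA_0 (arithmetical comprehension): epsilon_0
Comparing: omega^(omega^omega) < epsilon_0.
The larger ordinal is epsilon_0 (from ACA_0 (arithmetical comprehension)).

epsilon_0


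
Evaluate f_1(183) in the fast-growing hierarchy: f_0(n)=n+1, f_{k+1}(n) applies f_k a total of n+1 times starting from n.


f_1(183) = f_0^184(183)
f_0 adds 1 each time, applied 184 times.
f_1(183) = 183 + 184 = 367

367


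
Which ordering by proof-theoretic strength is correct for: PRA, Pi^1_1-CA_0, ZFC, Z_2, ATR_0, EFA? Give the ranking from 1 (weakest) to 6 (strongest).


Ordering by consistency strength:
1. EFA
2. PRA
3. ATR_0
4. Pi^1_1-CA_0
5. Z_2
6. ZFC


PRA=2, Pi^1_1-CA_0=4, ZFC=6, Z_2=5, ATR_0=3, EFA=1


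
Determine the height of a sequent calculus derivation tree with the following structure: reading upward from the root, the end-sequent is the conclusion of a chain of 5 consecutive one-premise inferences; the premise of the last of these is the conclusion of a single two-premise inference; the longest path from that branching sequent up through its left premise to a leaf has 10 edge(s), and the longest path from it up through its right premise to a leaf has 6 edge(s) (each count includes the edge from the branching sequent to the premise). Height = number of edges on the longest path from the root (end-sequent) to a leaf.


Longest path through the left premise: 10 edges (measured from the branching sequent)
Longest path through the right premise: 6 edges
Height of the subtree rooted at the branching sequent: max(10, 6) = 10
The branching sequent sits 5 edges above the root (the chain of one-premise inferences), so height = 10 + 5 = 15

15


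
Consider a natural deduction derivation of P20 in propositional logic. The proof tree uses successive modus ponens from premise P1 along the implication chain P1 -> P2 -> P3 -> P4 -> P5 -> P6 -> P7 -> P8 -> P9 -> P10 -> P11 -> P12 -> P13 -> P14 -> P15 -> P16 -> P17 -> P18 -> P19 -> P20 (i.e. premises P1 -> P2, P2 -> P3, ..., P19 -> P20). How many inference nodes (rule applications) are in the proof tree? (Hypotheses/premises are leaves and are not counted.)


We have a chain: P1 -> P2 -> P3 -> P4 -> P5 -> P6 -> P7 -> P8 -> P9 -> P10 -> P11 -> P12 -> P13 -> P14 -> P15 -> P16 -> P17 -> P18 -> P19 -> P20.
Each modus ponens application produces the next variable.
The chain has 20 propositions, so 20-1 = 19 modus ponens steps.
Total inference nodes = 19

19


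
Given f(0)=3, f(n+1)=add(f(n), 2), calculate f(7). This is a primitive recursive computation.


f(0) = 3
f(1) = add(f(0), 2) = add(3, 2) = 5
f(2) = add(f(1), 2) = add(5, 2) = 7
f(3) = add(f(2), 2) = add(7, 2) = 9
f(4) = add(f(3), 2) = add(9, 2) = 11
f(5) = add(f(4), 2) = add(11, 2) = 13
f(6) = add(f(5), 2) = add(13, 2) = 15
f(7) = add(f(6), 2) = add(15, 2) = 17


17


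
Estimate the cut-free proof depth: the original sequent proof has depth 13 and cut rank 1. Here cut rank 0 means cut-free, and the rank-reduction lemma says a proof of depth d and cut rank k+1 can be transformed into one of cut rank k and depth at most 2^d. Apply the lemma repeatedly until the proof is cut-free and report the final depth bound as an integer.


Each rank reduction sends depth d to at most 2^d; cut rank r needs r reductions.
2_0(13) = 13
2_1(13) = 2^13 = 8192
Cut-free depth bound = 8192

8192


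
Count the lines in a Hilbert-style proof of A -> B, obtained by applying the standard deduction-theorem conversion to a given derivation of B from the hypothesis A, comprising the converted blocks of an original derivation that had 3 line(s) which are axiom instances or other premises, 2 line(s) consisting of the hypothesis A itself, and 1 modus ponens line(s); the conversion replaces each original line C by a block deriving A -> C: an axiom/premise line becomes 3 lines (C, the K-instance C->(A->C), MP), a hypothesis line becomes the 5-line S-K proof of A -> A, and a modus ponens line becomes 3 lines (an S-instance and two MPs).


Deduction-theorem conversion, block by block:
- 3 axiom/premise lines -> 3 lines each = 9
- 2 hypothesis lines -> 5 lines each (identity proof A->A) = 10
- 1 MP lines -> 3 lines each (S-instance, MP, MP) = 3
Total = 9 + 10 + 3 = 22 lines.

22


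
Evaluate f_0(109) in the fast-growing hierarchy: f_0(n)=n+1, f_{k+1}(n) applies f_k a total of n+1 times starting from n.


f_0(109) = 109 + 1 = 110

110


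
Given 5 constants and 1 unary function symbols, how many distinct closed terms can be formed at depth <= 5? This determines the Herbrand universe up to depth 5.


Herbrand terms by depth:
Depth 0: 5 constants
Depth 1: 5 new terms (running total: 10)
Depth 2: 5 new terms (running total: 15)
Depth 3: 5 new terms (running total: 20)
Depth 4: 5 new terms (running total: 25)
Depth 5: 5 new terms (running total: 30)
Total distinct ground terms = 30

30


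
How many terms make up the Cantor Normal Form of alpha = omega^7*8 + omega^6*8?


CNF: omega^7*8 + omega^6*8
Count the summands separated by '+':
  term 1: omega^7*8
  term 2: omega^6*8
Total terms = 2

2


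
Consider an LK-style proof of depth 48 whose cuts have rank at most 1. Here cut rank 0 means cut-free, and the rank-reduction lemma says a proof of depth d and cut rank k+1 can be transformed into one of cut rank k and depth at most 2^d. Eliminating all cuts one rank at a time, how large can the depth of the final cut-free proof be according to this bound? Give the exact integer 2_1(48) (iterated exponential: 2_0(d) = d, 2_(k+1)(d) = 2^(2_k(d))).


Each rank reduction sends depth d to at most 2^d; cut rank r needs r reductions.
2_0(48) = 48
2_1(48) = 2^48 = 281474976710656
Cut-free depth bound = 281474976710656

281474976710656


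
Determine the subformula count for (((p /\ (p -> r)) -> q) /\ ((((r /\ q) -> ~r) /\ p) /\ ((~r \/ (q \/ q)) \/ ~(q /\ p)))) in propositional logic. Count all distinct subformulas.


Formula: (((p /\ (p -> r)) -> q) /\ ((((r /\ q) -> ~r) /\ p) /\ ((~r \/ (q \/ q)) \/ ~(q /\ p))))
Subformulas found:
  1. r
  2. q
  3. p
  4. ~r
  5. (q /\ p)
  6. (r /\ q)
  7. (q \/ q)
  8. (p -> r)
  9. ~(q /\ p)
  10. (p /\ (p -> r))
  11. ((r /\ q) -> ~r)
  12. (~r \/ (q \/ q))
  13. ((p /\ (p -> r)) -> q)
  14. (((r /\ q) -> ~r) /\ p)
  15. ((~r \/ (q \/ q)) \/ ~(q /\ p))
  16. ((((r /\ q) -> ~r) /\ p) /\ ((~r \/ (q \/ q)) \/ ~(q /\ p)))
  17. (((p /\ (p -> r)) -> q) /\ ((((r /\ q) -> ~r) /\ p) /\ ((~r \/ (q \/ q)) \/ ~(q /\ p))))
Total distinct subformulas = 17

17


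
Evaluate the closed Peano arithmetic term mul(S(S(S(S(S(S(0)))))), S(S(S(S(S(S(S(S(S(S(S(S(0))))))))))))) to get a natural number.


mul(S^6(0), S^12(0)):
S^6(0) = 6
S^12(0) = 12
6 * 12 = 72

72


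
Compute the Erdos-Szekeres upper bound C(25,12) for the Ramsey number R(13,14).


R(13,14) <= C(13+14-2, 13-1) = C(25, 12)
C(25, 12) = 25! / (12! * 13!)
= 5200300

5200300


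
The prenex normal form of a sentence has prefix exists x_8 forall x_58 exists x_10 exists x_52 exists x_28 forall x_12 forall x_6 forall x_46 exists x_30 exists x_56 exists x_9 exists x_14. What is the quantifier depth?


Quantifier prefix has 12 quantifier symbols.
Quantifier depth = 12

12


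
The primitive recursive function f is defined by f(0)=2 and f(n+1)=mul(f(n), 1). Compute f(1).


f(0) = 2
f(1) = mul(f(0), 1) = mul(2, 1) = 2


2


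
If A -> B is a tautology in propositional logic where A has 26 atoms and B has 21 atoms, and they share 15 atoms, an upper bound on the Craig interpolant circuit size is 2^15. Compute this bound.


Shared atoms = 15
Craig interpolant size bound = 2^15
= 32768

32768


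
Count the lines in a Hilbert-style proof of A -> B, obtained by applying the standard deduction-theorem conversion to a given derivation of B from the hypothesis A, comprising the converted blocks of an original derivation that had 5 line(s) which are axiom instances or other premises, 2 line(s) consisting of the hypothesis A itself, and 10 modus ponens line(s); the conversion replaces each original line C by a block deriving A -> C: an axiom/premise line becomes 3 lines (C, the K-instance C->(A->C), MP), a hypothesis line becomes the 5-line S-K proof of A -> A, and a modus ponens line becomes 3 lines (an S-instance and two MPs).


Deduction-theorem conversion, block by block:
- 5 axiom/premise lines -> 3 lines each = 15
- 2 hypothesis lines -> 5 lines each (identity proof A->A) = 10
- 10 MP lines -> 3 lines each (S-instance, MP, MP) = 30
Total = 15 + 10 + 30 = 55 lines.

55


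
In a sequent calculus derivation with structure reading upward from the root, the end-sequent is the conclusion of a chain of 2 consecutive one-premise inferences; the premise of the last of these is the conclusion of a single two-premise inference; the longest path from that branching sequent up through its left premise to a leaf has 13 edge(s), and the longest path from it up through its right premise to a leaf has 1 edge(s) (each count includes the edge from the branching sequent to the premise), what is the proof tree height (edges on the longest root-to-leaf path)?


Longest path through the left premise: 13 edges (measured from the branching sequent)
Longest path through the right premise: 1 edges
Height of the subtree rooted at the branching sequent: max(13, 1) = 13
The branching sequent sits 2 edges above the root (the chain of one-premise inferences), so height = 13 + 2 = 15

15


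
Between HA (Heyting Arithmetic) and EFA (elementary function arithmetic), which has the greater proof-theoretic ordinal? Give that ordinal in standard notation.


Proof-theoretic ordinal of HA (Heyting Arithmetic): epsilon_0
Proof-theoretic ordinal of EFA (elementary function arithmetic): omega^3
Comparing: omega^3 < epsilon_0.
The larger ordinal is epsilon_0 (from HA (Heyting Arithmetic)).

epsilon_0


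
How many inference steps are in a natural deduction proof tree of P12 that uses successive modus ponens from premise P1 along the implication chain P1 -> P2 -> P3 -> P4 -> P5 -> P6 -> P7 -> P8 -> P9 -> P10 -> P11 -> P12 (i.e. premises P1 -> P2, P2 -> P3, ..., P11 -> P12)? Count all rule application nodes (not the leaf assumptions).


We have a chain: P1 -> P2 -> P3 -> P4 -> P5 -> P6 -> P7 -> P8 -> P9 -> P10 -> P11 -> P12.
Each modus ponens application produces the next variable.
The chain has 12 propositions, so 12-1 = 11 modus ponens steps.
Total inference nodes = 11

11


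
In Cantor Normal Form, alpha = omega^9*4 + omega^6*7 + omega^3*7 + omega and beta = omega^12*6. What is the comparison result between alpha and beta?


Compare term by term from highest exponent:
alpha = omega^9*4 + omega^6*7 + omega^3*7 + omega
beta = omega^12*6
Term 1: alpha has omega^9*4, beta has omega^12*6
Term 2: alpha has omega^6*7, beta has omega^0*0
Term 3: alpha has omega^3*7, beta has omega^0*0
Term 4: alpha has omega^1*1, beta has omega^0*0
Result: alpha < beta

alpha < beta


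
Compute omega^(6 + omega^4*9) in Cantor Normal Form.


omega^(6 + omega^4*9):
In ordinal addition a term is absorbed by a following term of strictly larger exponent: 0 < 4, so 6 + omega^4*9 = omega^4*9.
omega raised to a CNF ordinal is a single CNF term: Result = omega^(omega^4*9)

omega^(omega^4*9)


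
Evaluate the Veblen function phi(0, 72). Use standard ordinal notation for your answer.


phi(0, 72):
phi(0, beta) = omega^beta by definition.
phi(0, 72) = omega^72

omega^72


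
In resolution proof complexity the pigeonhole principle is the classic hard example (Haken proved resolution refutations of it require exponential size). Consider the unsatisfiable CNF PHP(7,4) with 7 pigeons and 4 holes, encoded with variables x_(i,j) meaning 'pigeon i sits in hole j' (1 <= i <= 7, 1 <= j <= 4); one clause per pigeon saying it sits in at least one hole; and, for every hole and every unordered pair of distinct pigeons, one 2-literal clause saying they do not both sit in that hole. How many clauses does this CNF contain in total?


PHP(7,4): 7 pigeons, 4 holes, 7*4 = 28 variables.
- pigeon clauses: one per pigeon -> 7 clauses
- hole clauses: 4 holes * C(7,2) = 4 * 21 -> 84 clauses
Total clauses = 7 + 84 = 91

91


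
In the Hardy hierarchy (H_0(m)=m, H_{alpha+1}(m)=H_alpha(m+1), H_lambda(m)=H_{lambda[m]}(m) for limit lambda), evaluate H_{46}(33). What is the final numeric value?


H_46(33):
For finite ordinals k, H_k(n) = n + k (each successor step adds 1).
H_46(33) = 33 + 46 = 79

79


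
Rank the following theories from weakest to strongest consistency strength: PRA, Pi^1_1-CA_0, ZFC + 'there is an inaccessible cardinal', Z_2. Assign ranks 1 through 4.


Ordering by consistency strength:
1. PRA
2. Pi^1_1-CA_0
3. Z_2
4. ZFC + 'there is an inaccessible cardinal'


PRA=1, Pi^1_1-CA_0=2, ZFC + 'there is an inaccessible cardinal'=4, Z_2=3


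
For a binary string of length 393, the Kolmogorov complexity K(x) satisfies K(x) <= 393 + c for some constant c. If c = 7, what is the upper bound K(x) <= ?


K(x) <= |x| + c = 393 + 7 = 400

400


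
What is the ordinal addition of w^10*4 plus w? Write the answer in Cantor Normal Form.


Ordinal addition w^10*4 + w:
Leading exponent of alpha (10) > leading exponent of beta (1).
Since alpha's term has higher exponent than beta's leading term,
the sum is simply alpha followed by beta.
Result = w^10*4 + w

w^10*4 + w


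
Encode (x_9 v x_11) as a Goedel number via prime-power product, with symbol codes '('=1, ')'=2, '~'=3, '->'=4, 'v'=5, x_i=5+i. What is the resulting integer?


Formula: (x_9 v x_11)
Symbol codes: [1, 14, 5, 16, 2]
Primes: [2, 3, 5, 7, 11]
p_1^1 = 2^1 = 2
p_2^14 = 3^14 = 4782969
p_3^5 = 5^5 = 3125
p_4^16 = 7^16 = 33232930569601
p_5^2 = 11^2 = 121
Product = 120207507999500156060306250

120207507999500156060306250


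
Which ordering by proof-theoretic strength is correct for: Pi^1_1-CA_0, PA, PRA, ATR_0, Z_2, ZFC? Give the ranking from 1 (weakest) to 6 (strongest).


Ordering by consistency strength:
1. PRA
2. PA
3. ATR_0
4. Pi^1_1-CA_0
5. Z_2
6. ZFC


Pi^1_1-CA_0=4, PA=2, PRA=1, ATR_0=3, Z_2=5, ZFC=6


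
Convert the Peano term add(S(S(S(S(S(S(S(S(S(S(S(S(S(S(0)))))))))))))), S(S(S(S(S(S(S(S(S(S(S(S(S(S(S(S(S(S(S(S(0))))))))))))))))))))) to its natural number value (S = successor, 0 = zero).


add(S^14(0), S^20(0)):
S^14(0) = 14
S^20(0) = 20
14 + 20 = 34

34


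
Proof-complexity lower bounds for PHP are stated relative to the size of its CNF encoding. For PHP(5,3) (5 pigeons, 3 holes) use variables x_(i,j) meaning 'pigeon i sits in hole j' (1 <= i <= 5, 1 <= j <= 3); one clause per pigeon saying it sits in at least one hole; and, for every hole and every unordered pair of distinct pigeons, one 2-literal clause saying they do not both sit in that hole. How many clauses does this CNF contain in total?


PHP(5,3): 5 pigeons, 3 holes, 5*3 = 15 variables.
- pigeon clauses: one per pigeon -> 5 clauses
- hole clauses: 3 holes * C(5,2) = 3 * 10 -> 30 clauses
Total clauses = 5 + 30 = 35

35


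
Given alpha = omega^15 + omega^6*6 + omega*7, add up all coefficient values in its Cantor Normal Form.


CNF: omega^15 + omega^6*6 + omega*7
Coefficients: 1 + 6 + 7 = 14

14


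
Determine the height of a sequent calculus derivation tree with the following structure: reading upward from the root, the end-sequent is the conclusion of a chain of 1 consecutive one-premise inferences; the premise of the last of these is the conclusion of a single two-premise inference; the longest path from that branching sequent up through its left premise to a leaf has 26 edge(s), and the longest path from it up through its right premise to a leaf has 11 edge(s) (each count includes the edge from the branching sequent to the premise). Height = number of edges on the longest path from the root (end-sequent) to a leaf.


Longest path through the left premise: 26 edges (measured from the branching sequent)
Longest path through the right premise: 11 edges
Height of the subtree rooted at the branching sequent: max(26, 11) = 26
The branching sequent sits 1 edges above the root (the chain of one-premise inferences), so height = 26 + 1 = 27

27


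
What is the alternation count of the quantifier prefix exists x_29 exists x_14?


Walk the prefix and count type changes:
  position 1: exists -> exists
Total alternations = 0

0


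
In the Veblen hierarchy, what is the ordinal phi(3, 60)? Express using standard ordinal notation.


phi(3, 60):
phi(3, beta) = eta_beta (the beta-th eta number, fixed point of zeta).
phi(3, 60) = eta_60

eta_60


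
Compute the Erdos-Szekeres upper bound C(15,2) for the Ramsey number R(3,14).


R(3,14) <= C(3+14-2, 3-1) = C(15, 2)
C(15, 2) = 15! / (2! * 13!)
= 105

105


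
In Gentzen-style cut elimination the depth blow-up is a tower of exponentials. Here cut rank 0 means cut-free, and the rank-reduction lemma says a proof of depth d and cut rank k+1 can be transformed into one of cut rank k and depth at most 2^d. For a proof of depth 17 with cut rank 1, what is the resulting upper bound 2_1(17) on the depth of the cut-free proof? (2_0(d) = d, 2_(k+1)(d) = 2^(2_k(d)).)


Each rank reduction sends depth d to at most 2^d; cut rank r needs r reductions.
2_0(17) = 17
2_1(17) = 2^17 = 131072
Cut-free depth bound = 131072

131072


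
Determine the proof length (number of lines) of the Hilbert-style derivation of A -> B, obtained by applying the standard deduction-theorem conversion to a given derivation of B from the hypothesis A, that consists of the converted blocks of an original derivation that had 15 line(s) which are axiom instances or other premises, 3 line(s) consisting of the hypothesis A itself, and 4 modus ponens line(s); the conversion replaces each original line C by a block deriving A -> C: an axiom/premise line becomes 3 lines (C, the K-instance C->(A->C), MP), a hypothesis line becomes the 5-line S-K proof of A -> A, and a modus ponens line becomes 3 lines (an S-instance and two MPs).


Deduction-theorem conversion, block by block:
- 15 axiom/premise lines -> 3 lines each = 45
- 3 hypothesis lines -> 5 lines each (identity proof A->A) = 15
- 4 MP lines -> 3 lines each (S-instance, MP, MP) = 12
Total = 45 + 15 + 12 = 72 lines.

72


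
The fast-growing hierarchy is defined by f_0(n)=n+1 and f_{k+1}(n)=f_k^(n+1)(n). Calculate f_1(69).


f_1(69) = f_0^70(69)
f_0 adds 1 each time, applied 70 times.
f_1(69) = 69 + 70 = 139

139


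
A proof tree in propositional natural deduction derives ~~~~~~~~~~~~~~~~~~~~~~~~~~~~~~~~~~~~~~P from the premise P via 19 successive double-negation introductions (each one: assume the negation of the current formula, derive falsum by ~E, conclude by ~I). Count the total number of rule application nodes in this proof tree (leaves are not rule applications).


Each double-negation introduction (from C infer ~~C) uses 2 inference nodes: one ~E (C and ~C give falsum) and one ~I (discharge ~C).
19 double negations = 19 * 2 = 38 inference nodes.

38


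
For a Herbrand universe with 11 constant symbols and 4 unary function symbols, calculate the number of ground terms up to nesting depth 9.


Herbrand terms by depth:
Depth 0: 11 constants
Depth 1: 44 new terms (running total: 55)
Depth 2: 176 new terms (running total: 231)
Depth 3: 704 new terms (running total: 935)
Depth 4: 2816 new terms (running total: 3751)
Depth 5: 11264 new terms (running total: 15015)
Depth 6: 45056 new terms (running total: 60071)
Depth 7: 180224 new terms (running total: 240295)
Depth 8: 720896 new terms (running total: 961191)
Depth 9: 2883584 new terms (running total: 3844775)
Total distinct ground terms = 3844775

3844775


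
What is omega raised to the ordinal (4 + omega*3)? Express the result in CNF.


omega^(4 + omega*3):
In ordinal addition a term is absorbed by a following term of strictly larger exponent: 0 < 1, so 4 + omega*3 = omega*3.
omega raised to a CNF ordinal is a single CNF term: Result = omega^(omega*3)

omega^(omega*3)


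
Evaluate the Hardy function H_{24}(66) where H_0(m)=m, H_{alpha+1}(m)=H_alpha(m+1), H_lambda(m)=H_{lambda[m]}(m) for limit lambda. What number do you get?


H_24(66):
For finite ordinals k, H_k(n) = n + k (each successor step adds 1).
H_24(66) = 66 + 24 = 90

90


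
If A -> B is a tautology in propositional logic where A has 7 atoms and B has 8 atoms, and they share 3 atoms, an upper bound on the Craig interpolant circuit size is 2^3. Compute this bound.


Shared atoms = 3
Craig interpolant size bound = 2^3
= 8

8


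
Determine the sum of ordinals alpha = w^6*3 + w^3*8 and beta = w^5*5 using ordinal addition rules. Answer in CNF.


Ordinal addition (w^6*3 + w^3*8) + w^5*5:
alpha's leading term has exponent 6 > beta's exponent 5, so it survives.
alpha's tail term has exponent 3 < beta's exponent 5, so it is absorbed by beta.
In ordinal addition, any term followed by a strictly larger-exponent term is absorbed.
Result = w^6*3 + w^5*5

w^6*3 + w^5*5


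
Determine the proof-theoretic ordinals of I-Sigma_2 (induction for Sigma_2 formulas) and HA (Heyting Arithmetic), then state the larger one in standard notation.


Proof-theoretic ordinal of I-Sigma_2 (induction for Sigma_2 formulas): omega^(omega^omega)
Proof-theoretic ordinal of HA (Heyting Arithmetic): epsilon_0
Comparing: omega^(omega^omega) < epsilon_0.
The larger ordinal is epsilon_0 (from HA (Heyting Arithmetic)).

epsilon_0


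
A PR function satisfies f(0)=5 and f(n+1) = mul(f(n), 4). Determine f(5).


f(0) = 5
f(1) = mul(f(0), 4) = mul(5, 4) = 20
f(2) = mul(f(1), 4) = mul(20, 4) = 80
f(3) = mul(f(2), 4) = mul(80, 4) = 320
f(4) = mul(f(3), 4) = mul(320, 4) = 1280
f(5) = mul(f(4), 4) = mul(1280, 4) = 5120


5120


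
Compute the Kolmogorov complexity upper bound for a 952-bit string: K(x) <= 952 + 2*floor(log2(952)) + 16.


floor(log2(952)) = 9
2 * 9 = 18
K(x) <= 952 + 18 + 16 = 986

986


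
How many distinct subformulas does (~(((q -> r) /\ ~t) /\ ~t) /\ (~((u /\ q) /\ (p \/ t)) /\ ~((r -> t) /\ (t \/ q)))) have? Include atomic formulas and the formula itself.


Formula: (~(((q -> r) /\ ~t) /\ ~t) /\ (~((u /\ q) /\ (p \/ t)) /\ ~((r -> t) /\ (t \/ q))))
Subformulas found:
  1. r
  2. q
  3. u
  4. t
  5. p
  6. ~t
  7. (u /\ q)
  8. (p \/ t)
  9. (r -> t)
  10. (q -> r)
  11. (t \/ q)
  12. ((q -> r) /\ ~t)
  13. ((u /\ q) /\ (p \/ t))
  14. ((r -> t) /\ (t \/ q))
  15. ~((r -> t) /\ (t \/ q))
  16. ~((u /\ q) /\ (p \/ t))
  17. (((q -> r) /\ ~t) /\ ~t)
  18. ~(((q -> r) /\ ~t) /\ ~t)
  19. (~((u /\ q) /\ (p \/ t)) /\ ~((r -> t) /\ (t \/ q)))
  20. (~(((q -> r) /\ ~t) /\ ~t) /\ (~((u /\ q) /\ (p \/ t)) /\ ~((r -> t) /\ (t \/ q))))
Total distinct subformulas = 20

20


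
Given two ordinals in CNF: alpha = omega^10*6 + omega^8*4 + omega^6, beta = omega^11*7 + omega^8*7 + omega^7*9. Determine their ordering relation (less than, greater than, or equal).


Compare term by term from highest exponent:
alpha = omega^10*6 + omega^8*4 + omega^6
beta = omega^11*7 + omega^8*7 + omega^7*9
Term 1: alpha has omega^10*6, beta has omega^11*7
Term 2: alpha has omega^8*4, beta has omega^8*7
Term 3: alpha has omega^6*1, beta has omega^7*9
Result: alpha < beta

alpha < beta


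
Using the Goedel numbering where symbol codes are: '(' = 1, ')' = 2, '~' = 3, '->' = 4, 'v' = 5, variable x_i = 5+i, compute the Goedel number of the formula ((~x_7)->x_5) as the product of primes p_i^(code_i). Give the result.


Formula: ((~x_7)->x_5)
Symbol codes: [1, 1, 3, 12, 2, 4, 10, 2]
Primes: [2, 3, 5, 7, 11, 13, 17, 19]
p_1^1 = 2^1 = 2
p_2^1 = 3^1 = 3
p_3^3 = 5^3 = 125
p_4^12 = 7^12 = 13841287201
p_5^2 = 11^2 = 121
p_6^4 = 13^4 = 28561
p_7^10 = 17^10 = 2015993900449
p_8^2 = 19^2 = 361
Product = 26109162352873699856193525495156750

26109162352873699856193525495156750
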